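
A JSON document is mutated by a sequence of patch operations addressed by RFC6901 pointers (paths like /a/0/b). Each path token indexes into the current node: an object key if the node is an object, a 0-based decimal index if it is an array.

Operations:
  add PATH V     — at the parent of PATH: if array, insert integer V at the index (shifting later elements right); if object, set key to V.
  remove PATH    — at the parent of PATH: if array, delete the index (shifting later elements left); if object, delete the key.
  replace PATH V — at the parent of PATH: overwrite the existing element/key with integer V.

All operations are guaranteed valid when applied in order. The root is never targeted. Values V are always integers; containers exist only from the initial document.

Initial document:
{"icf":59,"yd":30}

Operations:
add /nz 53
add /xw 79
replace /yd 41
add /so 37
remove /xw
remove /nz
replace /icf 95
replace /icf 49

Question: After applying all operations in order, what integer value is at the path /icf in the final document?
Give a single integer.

After op 1 (add /nz 53): {"icf":59,"nz":53,"yd":30}
After op 2 (add /xw 79): {"icf":59,"nz":53,"xw":79,"yd":30}
After op 3 (replace /yd 41): {"icf":59,"nz":53,"xw":79,"yd":41}
After op 4 (add /so 37): {"icf":59,"nz":53,"so":37,"xw":79,"yd":41}
After op 5 (remove /xw): {"icf":59,"nz":53,"so":37,"yd":41}
After op 6 (remove /nz): {"icf":59,"so":37,"yd":41}
After op 7 (replace /icf 95): {"icf":95,"so":37,"yd":41}
After op 8 (replace /icf 49): {"icf":49,"so":37,"yd":41}
Value at /icf: 49

Answer: 49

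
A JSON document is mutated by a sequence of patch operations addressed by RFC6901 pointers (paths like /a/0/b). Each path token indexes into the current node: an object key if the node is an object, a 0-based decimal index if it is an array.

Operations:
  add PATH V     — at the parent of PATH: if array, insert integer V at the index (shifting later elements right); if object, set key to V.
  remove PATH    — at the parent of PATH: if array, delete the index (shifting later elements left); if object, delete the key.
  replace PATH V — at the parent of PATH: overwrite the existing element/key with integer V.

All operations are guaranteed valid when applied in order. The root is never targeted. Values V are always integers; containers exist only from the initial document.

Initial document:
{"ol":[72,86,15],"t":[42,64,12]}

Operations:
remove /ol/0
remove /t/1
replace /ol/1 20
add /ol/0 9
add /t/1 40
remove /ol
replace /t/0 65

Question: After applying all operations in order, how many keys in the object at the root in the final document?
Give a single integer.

Answer: 1

Derivation:
After op 1 (remove /ol/0): {"ol":[86,15],"t":[42,64,12]}
After op 2 (remove /t/1): {"ol":[86,15],"t":[42,12]}
After op 3 (replace /ol/1 20): {"ol":[86,20],"t":[42,12]}
After op 4 (add /ol/0 9): {"ol":[9,86,20],"t":[42,12]}
After op 5 (add /t/1 40): {"ol":[9,86,20],"t":[42,40,12]}
After op 6 (remove /ol): {"t":[42,40,12]}
After op 7 (replace /t/0 65): {"t":[65,40,12]}
Size at the root: 1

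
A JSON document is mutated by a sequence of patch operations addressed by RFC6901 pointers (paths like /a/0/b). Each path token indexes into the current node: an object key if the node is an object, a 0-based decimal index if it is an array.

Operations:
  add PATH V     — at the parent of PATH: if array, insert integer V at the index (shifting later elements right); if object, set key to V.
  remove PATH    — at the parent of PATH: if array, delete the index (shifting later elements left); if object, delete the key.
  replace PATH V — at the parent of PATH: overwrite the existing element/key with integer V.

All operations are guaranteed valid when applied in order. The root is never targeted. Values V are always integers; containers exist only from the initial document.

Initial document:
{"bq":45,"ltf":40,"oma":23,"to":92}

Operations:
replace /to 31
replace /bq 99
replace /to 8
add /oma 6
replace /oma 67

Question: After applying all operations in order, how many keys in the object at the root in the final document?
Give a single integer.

Answer: 4

Derivation:
After op 1 (replace /to 31): {"bq":45,"ltf":40,"oma":23,"to":31}
After op 2 (replace /bq 99): {"bq":99,"ltf":40,"oma":23,"to":31}
After op 3 (replace /to 8): {"bq":99,"ltf":40,"oma":23,"to":8}
After op 4 (add /oma 6): {"bq":99,"ltf":40,"oma":6,"to":8}
After op 5 (replace /oma 67): {"bq":99,"ltf":40,"oma":67,"to":8}
Size at the root: 4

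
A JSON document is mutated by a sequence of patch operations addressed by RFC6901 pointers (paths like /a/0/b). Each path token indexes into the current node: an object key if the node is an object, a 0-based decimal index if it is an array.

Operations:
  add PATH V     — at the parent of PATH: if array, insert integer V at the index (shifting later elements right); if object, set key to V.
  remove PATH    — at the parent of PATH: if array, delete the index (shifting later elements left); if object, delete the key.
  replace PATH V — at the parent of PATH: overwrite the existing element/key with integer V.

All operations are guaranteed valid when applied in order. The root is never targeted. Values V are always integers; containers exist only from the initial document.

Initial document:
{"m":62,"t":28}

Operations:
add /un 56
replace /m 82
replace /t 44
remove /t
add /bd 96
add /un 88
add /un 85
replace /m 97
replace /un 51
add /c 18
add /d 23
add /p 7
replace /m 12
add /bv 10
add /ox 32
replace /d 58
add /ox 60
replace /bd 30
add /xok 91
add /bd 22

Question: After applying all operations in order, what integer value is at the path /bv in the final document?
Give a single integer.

Answer: 10

Derivation:
After op 1 (add /un 56): {"m":62,"t":28,"un":56}
After op 2 (replace /m 82): {"m":82,"t":28,"un":56}
After op 3 (replace /t 44): {"m":82,"t":44,"un":56}
After op 4 (remove /t): {"m":82,"un":56}
After op 5 (add /bd 96): {"bd":96,"m":82,"un":56}
After op 6 (add /un 88): {"bd":96,"m":82,"un":88}
After op 7 (add /un 85): {"bd":96,"m":82,"un":85}
After op 8 (replace /m 97): {"bd":96,"m":97,"un":85}
After op 9 (replace /un 51): {"bd":96,"m":97,"un":51}
After op 10 (add /c 18): {"bd":96,"c":18,"m":97,"un":51}
After op 11 (add /d 23): {"bd":96,"c":18,"d":23,"m":97,"un":51}
After op 12 (add /p 7): {"bd":96,"c":18,"d":23,"m":97,"p":7,"un":51}
After op 13 (replace /m 12): {"bd":96,"c":18,"d":23,"m":12,"p":7,"un":51}
After op 14 (add /bv 10): {"bd":96,"bv":10,"c":18,"d":23,"m":12,"p":7,"un":51}
After op 15 (add /ox 32): {"bd":96,"bv":10,"c":18,"d":23,"m":12,"ox":32,"p":7,"un":51}
After op 16 (replace /d 58): {"bd":96,"bv":10,"c":18,"d":58,"m":12,"ox":32,"p":7,"un":51}
After op 17 (add /ox 60): {"bd":96,"bv":10,"c":18,"d":58,"m":12,"ox":60,"p":7,"un":51}
After op 18 (replace /bd 30): {"bd":30,"bv":10,"c":18,"d":58,"m":12,"ox":60,"p":7,"un":51}
After op 19 (add /xok 91): {"bd":30,"bv":10,"c":18,"d":58,"m":12,"ox":60,"p":7,"un":51,"xok":91}
After op 20 (add /bd 22): {"bd":22,"bv":10,"c":18,"d":58,"m":12,"ox":60,"p":7,"un":51,"xok":91}
Value at /bv: 10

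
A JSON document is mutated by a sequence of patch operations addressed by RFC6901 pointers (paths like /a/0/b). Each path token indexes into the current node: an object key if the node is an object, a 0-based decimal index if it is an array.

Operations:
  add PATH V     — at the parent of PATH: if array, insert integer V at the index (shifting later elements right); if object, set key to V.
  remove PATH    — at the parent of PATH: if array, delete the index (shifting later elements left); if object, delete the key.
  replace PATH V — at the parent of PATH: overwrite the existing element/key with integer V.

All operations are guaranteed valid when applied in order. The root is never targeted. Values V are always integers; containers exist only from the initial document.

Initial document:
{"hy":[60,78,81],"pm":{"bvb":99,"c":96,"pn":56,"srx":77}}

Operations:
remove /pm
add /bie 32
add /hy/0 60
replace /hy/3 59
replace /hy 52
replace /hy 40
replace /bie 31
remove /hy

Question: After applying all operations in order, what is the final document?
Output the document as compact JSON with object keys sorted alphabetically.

Answer: {"bie":31}

Derivation:
After op 1 (remove /pm): {"hy":[60,78,81]}
After op 2 (add /bie 32): {"bie":32,"hy":[60,78,81]}
After op 3 (add /hy/0 60): {"bie":32,"hy":[60,60,78,81]}
After op 4 (replace /hy/3 59): {"bie":32,"hy":[60,60,78,59]}
After op 5 (replace /hy 52): {"bie":32,"hy":52}
After op 6 (replace /hy 40): {"bie":32,"hy":40}
After op 7 (replace /bie 31): {"bie":31,"hy":40}
After op 8 (remove /hy): {"bie":31}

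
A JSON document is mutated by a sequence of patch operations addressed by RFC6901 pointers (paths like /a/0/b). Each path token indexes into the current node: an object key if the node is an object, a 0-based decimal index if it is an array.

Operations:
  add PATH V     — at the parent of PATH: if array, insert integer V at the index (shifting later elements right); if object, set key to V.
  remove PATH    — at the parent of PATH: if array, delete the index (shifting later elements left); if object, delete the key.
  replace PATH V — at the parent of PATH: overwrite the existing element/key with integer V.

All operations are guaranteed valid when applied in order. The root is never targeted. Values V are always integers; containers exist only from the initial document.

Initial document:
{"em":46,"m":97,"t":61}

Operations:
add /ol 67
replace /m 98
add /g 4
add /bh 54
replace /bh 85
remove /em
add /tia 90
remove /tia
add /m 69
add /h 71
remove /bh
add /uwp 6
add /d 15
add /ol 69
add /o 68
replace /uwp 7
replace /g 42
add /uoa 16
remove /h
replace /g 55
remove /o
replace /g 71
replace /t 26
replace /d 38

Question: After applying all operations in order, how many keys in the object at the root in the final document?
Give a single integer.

After op 1 (add /ol 67): {"em":46,"m":97,"ol":67,"t":61}
After op 2 (replace /m 98): {"em":46,"m":98,"ol":67,"t":61}
After op 3 (add /g 4): {"em":46,"g":4,"m":98,"ol":67,"t":61}
After op 4 (add /bh 54): {"bh":54,"em":46,"g":4,"m":98,"ol":67,"t":61}
After op 5 (replace /bh 85): {"bh":85,"em":46,"g":4,"m":98,"ol":67,"t":61}
After op 6 (remove /em): {"bh":85,"g":4,"m":98,"ol":67,"t":61}
After op 7 (add /tia 90): {"bh":85,"g":4,"m":98,"ol":67,"t":61,"tia":90}
After op 8 (remove /tia): {"bh":85,"g":4,"m":98,"ol":67,"t":61}
After op 9 (add /m 69): {"bh":85,"g":4,"m":69,"ol":67,"t":61}
After op 10 (add /h 71): {"bh":85,"g":4,"h":71,"m":69,"ol":67,"t":61}
After op 11 (remove /bh): {"g":4,"h":71,"m":69,"ol":67,"t":61}
After op 12 (add /uwp 6): {"g":4,"h":71,"m":69,"ol":67,"t":61,"uwp":6}
After op 13 (add /d 15): {"d":15,"g":4,"h":71,"m":69,"ol":67,"t":61,"uwp":6}
After op 14 (add /ol 69): {"d":15,"g":4,"h":71,"m":69,"ol":69,"t":61,"uwp":6}
After op 15 (add /o 68): {"d":15,"g":4,"h":71,"m":69,"o":68,"ol":69,"t":61,"uwp":6}
After op 16 (replace /uwp 7): {"d":15,"g":4,"h":71,"m":69,"o":68,"ol":69,"t":61,"uwp":7}
After op 17 (replace /g 42): {"d":15,"g":42,"h":71,"m":69,"o":68,"ol":69,"t":61,"uwp":7}
After op 18 (add /uoa 16): {"d":15,"g":42,"h":71,"m":69,"o":68,"ol":69,"t":61,"uoa":16,"uwp":7}
After op 19 (remove /h): {"d":15,"g":42,"m":69,"o":68,"ol":69,"t":61,"uoa":16,"uwp":7}
After op 20 (replace /g 55): {"d":15,"g":55,"m":69,"o":68,"ol":69,"t":61,"uoa":16,"uwp":7}
After op 21 (remove /o): {"d":15,"g":55,"m":69,"ol":69,"t":61,"uoa":16,"uwp":7}
After op 22 (replace /g 71): {"d":15,"g":71,"m":69,"ol":69,"t":61,"uoa":16,"uwp":7}
After op 23 (replace /t 26): {"d":15,"g":71,"m":69,"ol":69,"t":26,"uoa":16,"uwp":7}
After op 24 (replace /d 38): {"d":38,"g":71,"m":69,"ol":69,"t":26,"uoa":16,"uwp":7}
Size at the root: 7

Answer: 7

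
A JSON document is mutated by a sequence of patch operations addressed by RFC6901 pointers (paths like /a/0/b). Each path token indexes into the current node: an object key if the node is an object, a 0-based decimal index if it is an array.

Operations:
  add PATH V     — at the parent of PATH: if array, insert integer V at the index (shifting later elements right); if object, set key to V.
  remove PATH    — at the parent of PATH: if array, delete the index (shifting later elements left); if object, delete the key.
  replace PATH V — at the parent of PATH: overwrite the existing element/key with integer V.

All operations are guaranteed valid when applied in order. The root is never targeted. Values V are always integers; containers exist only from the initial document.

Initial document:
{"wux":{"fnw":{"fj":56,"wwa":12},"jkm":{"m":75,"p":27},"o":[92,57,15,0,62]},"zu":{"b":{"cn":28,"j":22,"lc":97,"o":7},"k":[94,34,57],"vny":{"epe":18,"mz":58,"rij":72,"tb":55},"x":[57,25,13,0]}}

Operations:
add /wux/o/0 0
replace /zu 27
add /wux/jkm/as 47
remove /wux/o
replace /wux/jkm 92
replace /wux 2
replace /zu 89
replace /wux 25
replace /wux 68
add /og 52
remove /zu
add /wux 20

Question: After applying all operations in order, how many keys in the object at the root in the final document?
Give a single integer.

After op 1 (add /wux/o/0 0): {"wux":{"fnw":{"fj":56,"wwa":12},"jkm":{"m":75,"p":27},"o":[0,92,57,15,0,62]},"zu":{"b":{"cn":28,"j":22,"lc":97,"o":7},"k":[94,34,57],"vny":{"epe":18,"mz":58,"rij":72,"tb":55},"x":[57,25,13,0]}}
After op 2 (replace /zu 27): {"wux":{"fnw":{"fj":56,"wwa":12},"jkm":{"m":75,"p":27},"o":[0,92,57,15,0,62]},"zu":27}
After op 3 (add /wux/jkm/as 47): {"wux":{"fnw":{"fj":56,"wwa":12},"jkm":{"as":47,"m":75,"p":27},"o":[0,92,57,15,0,62]},"zu":27}
After op 4 (remove /wux/o): {"wux":{"fnw":{"fj":56,"wwa":12},"jkm":{"as":47,"m":75,"p":27}},"zu":27}
After op 5 (replace /wux/jkm 92): {"wux":{"fnw":{"fj":56,"wwa":12},"jkm":92},"zu":27}
After op 6 (replace /wux 2): {"wux":2,"zu":27}
After op 7 (replace /zu 89): {"wux":2,"zu":89}
After op 8 (replace /wux 25): {"wux":25,"zu":89}
After op 9 (replace /wux 68): {"wux":68,"zu":89}
After op 10 (add /og 52): {"og":52,"wux":68,"zu":89}
After op 11 (remove /zu): {"og":52,"wux":68}
After op 12 (add /wux 20): {"og":52,"wux":20}
Size at the root: 2

Answer: 2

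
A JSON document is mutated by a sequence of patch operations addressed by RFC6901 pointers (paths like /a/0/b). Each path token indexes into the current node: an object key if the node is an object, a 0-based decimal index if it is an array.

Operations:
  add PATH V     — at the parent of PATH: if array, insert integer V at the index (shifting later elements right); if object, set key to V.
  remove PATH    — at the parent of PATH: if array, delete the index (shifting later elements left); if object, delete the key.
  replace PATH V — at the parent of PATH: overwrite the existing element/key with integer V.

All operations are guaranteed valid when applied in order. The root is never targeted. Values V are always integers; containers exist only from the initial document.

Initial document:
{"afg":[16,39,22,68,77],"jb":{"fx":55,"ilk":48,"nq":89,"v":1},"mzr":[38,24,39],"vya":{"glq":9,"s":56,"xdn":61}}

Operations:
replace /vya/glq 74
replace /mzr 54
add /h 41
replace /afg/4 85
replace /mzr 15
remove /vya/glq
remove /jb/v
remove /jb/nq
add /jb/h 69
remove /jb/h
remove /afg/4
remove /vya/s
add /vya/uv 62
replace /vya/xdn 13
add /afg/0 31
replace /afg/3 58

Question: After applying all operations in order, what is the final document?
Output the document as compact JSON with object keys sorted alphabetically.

After op 1 (replace /vya/glq 74): {"afg":[16,39,22,68,77],"jb":{"fx":55,"ilk":48,"nq":89,"v":1},"mzr":[38,24,39],"vya":{"glq":74,"s":56,"xdn":61}}
After op 2 (replace /mzr 54): {"afg":[16,39,22,68,77],"jb":{"fx":55,"ilk":48,"nq":89,"v":1},"mzr":54,"vya":{"glq":74,"s":56,"xdn":61}}
After op 3 (add /h 41): {"afg":[16,39,22,68,77],"h":41,"jb":{"fx":55,"ilk":48,"nq":89,"v":1},"mzr":54,"vya":{"glq":74,"s":56,"xdn":61}}
After op 4 (replace /afg/4 85): {"afg":[16,39,22,68,85],"h":41,"jb":{"fx":55,"ilk":48,"nq":89,"v":1},"mzr":54,"vya":{"glq":74,"s":56,"xdn":61}}
After op 5 (replace /mzr 15): {"afg":[16,39,22,68,85],"h":41,"jb":{"fx":55,"ilk":48,"nq":89,"v":1},"mzr":15,"vya":{"glq":74,"s":56,"xdn":61}}
After op 6 (remove /vya/glq): {"afg":[16,39,22,68,85],"h":41,"jb":{"fx":55,"ilk":48,"nq":89,"v":1},"mzr":15,"vya":{"s":56,"xdn":61}}
After op 7 (remove /jb/v): {"afg":[16,39,22,68,85],"h":41,"jb":{"fx":55,"ilk":48,"nq":89},"mzr":15,"vya":{"s":56,"xdn":61}}
After op 8 (remove /jb/nq): {"afg":[16,39,22,68,85],"h":41,"jb":{"fx":55,"ilk":48},"mzr":15,"vya":{"s":56,"xdn":61}}
After op 9 (add /jb/h 69): {"afg":[16,39,22,68,85],"h":41,"jb":{"fx":55,"h":69,"ilk":48},"mzr":15,"vya":{"s":56,"xdn":61}}
After op 10 (remove /jb/h): {"afg":[16,39,22,68,85],"h":41,"jb":{"fx":55,"ilk":48},"mzr":15,"vya":{"s":56,"xdn":61}}
After op 11 (remove /afg/4): {"afg":[16,39,22,68],"h":41,"jb":{"fx":55,"ilk":48},"mzr":15,"vya":{"s":56,"xdn":61}}
After op 12 (remove /vya/s): {"afg":[16,39,22,68],"h":41,"jb":{"fx":55,"ilk":48},"mzr":15,"vya":{"xdn":61}}
After op 13 (add /vya/uv 62): {"afg":[16,39,22,68],"h":41,"jb":{"fx":55,"ilk":48},"mzr":15,"vya":{"uv":62,"xdn":61}}
After op 14 (replace /vya/xdn 13): {"afg":[16,39,22,68],"h":41,"jb":{"fx":55,"ilk":48},"mzr":15,"vya":{"uv":62,"xdn":13}}
After op 15 (add /afg/0 31): {"afg":[31,16,39,22,68],"h":41,"jb":{"fx":55,"ilk":48},"mzr":15,"vya":{"uv":62,"xdn":13}}
After op 16 (replace /afg/3 58): {"afg":[31,16,39,58,68],"h":41,"jb":{"fx":55,"ilk":48},"mzr":15,"vya":{"uv":62,"xdn":13}}

Answer: {"afg":[31,16,39,58,68],"h":41,"jb":{"fx":55,"ilk":48},"mzr":15,"vya":{"uv":62,"xdn":13}}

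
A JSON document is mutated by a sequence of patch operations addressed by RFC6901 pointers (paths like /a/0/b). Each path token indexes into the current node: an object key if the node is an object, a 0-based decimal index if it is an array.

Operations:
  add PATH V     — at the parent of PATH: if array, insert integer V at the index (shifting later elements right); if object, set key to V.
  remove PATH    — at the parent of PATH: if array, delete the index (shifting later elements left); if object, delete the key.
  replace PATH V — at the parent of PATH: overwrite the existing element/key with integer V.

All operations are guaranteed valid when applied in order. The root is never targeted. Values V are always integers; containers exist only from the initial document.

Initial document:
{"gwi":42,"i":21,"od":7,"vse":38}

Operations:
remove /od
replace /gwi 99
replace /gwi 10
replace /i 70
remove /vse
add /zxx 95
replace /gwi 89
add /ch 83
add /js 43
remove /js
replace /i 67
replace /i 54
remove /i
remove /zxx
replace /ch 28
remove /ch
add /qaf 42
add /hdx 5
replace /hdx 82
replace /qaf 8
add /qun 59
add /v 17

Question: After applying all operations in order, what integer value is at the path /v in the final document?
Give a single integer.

Answer: 17

Derivation:
After op 1 (remove /od): {"gwi":42,"i":21,"vse":38}
After op 2 (replace /gwi 99): {"gwi":99,"i":21,"vse":38}
After op 3 (replace /gwi 10): {"gwi":10,"i":21,"vse":38}
After op 4 (replace /i 70): {"gwi":10,"i":70,"vse":38}
After op 5 (remove /vse): {"gwi":10,"i":70}
After op 6 (add /zxx 95): {"gwi":10,"i":70,"zxx":95}
After op 7 (replace /gwi 89): {"gwi":89,"i":70,"zxx":95}
After op 8 (add /ch 83): {"ch":83,"gwi":89,"i":70,"zxx":95}
After op 9 (add /js 43): {"ch":83,"gwi":89,"i":70,"js":43,"zxx":95}
After op 10 (remove /js): {"ch":83,"gwi":89,"i":70,"zxx":95}
After op 11 (replace /i 67): {"ch":83,"gwi":89,"i":67,"zxx":95}
After op 12 (replace /i 54): {"ch":83,"gwi":89,"i":54,"zxx":95}
After op 13 (remove /i): {"ch":83,"gwi":89,"zxx":95}
After op 14 (remove /zxx): {"ch":83,"gwi":89}
After op 15 (replace /ch 28): {"ch":28,"gwi":89}
After op 16 (remove /ch): {"gwi":89}
After op 17 (add /qaf 42): {"gwi":89,"qaf":42}
After op 18 (add /hdx 5): {"gwi":89,"hdx":5,"qaf":42}
After op 19 (replace /hdx 82): {"gwi":89,"hdx":82,"qaf":42}
After op 20 (replace /qaf 8): {"gwi":89,"hdx":82,"qaf":8}
After op 21 (add /qun 59): {"gwi":89,"hdx":82,"qaf":8,"qun":59}
After op 22 (add /v 17): {"gwi":89,"hdx":82,"qaf":8,"qun":59,"v":17}
Value at /v: 17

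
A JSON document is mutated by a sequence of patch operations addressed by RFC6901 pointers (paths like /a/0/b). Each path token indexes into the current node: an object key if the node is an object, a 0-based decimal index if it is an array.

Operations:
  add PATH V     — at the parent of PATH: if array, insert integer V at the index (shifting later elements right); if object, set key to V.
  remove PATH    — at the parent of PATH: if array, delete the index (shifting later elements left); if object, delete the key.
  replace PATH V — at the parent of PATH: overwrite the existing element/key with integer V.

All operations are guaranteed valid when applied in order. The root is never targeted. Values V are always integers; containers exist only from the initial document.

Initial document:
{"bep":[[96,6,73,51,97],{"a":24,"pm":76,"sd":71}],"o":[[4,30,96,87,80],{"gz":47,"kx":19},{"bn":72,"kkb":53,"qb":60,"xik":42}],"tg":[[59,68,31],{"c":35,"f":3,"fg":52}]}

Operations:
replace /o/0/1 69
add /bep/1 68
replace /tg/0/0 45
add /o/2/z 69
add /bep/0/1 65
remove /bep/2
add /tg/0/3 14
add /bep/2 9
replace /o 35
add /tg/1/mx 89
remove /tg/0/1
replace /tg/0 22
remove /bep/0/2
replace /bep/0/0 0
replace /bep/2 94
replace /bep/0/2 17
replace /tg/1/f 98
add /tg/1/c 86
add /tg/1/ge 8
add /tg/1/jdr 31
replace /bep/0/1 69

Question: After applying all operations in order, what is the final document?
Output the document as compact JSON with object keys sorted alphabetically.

Answer: {"bep":[[0,69,17,51,97],68,94],"o":35,"tg":[22,{"c":86,"f":98,"fg":52,"ge":8,"jdr":31,"mx":89}]}

Derivation:
After op 1 (replace /o/0/1 69): {"bep":[[96,6,73,51,97],{"a":24,"pm":76,"sd":71}],"o":[[4,69,96,87,80],{"gz":47,"kx":19},{"bn":72,"kkb":53,"qb":60,"xik":42}],"tg":[[59,68,31],{"c":35,"f":3,"fg":52}]}
After op 2 (add /bep/1 68): {"bep":[[96,6,73,51,97],68,{"a":24,"pm":76,"sd":71}],"o":[[4,69,96,87,80],{"gz":47,"kx":19},{"bn":72,"kkb":53,"qb":60,"xik":42}],"tg":[[59,68,31],{"c":35,"f":3,"fg":52}]}
After op 3 (replace /tg/0/0 45): {"bep":[[96,6,73,51,97],68,{"a":24,"pm":76,"sd":71}],"o":[[4,69,96,87,80],{"gz":47,"kx":19},{"bn":72,"kkb":53,"qb":60,"xik":42}],"tg":[[45,68,31],{"c":35,"f":3,"fg":52}]}
After op 4 (add /o/2/z 69): {"bep":[[96,6,73,51,97],68,{"a":24,"pm":76,"sd":71}],"o":[[4,69,96,87,80],{"gz":47,"kx":19},{"bn":72,"kkb":53,"qb":60,"xik":42,"z":69}],"tg":[[45,68,31],{"c":35,"f":3,"fg":52}]}
After op 5 (add /bep/0/1 65): {"bep":[[96,65,6,73,51,97],68,{"a":24,"pm":76,"sd":71}],"o":[[4,69,96,87,80],{"gz":47,"kx":19},{"bn":72,"kkb":53,"qb":60,"xik":42,"z":69}],"tg":[[45,68,31],{"c":35,"f":3,"fg":52}]}
After op 6 (remove /bep/2): {"bep":[[96,65,6,73,51,97],68],"o":[[4,69,96,87,80],{"gz":47,"kx":19},{"bn":72,"kkb":53,"qb":60,"xik":42,"z":69}],"tg":[[45,68,31],{"c":35,"f":3,"fg":52}]}
After op 7 (add /tg/0/3 14): {"bep":[[96,65,6,73,51,97],68],"o":[[4,69,96,87,80],{"gz":47,"kx":19},{"bn":72,"kkb":53,"qb":60,"xik":42,"z":69}],"tg":[[45,68,31,14],{"c":35,"f":3,"fg":52}]}
After op 8 (add /bep/2 9): {"bep":[[96,65,6,73,51,97],68,9],"o":[[4,69,96,87,80],{"gz":47,"kx":19},{"bn":72,"kkb":53,"qb":60,"xik":42,"z":69}],"tg":[[45,68,31,14],{"c":35,"f":3,"fg":52}]}
After op 9 (replace /o 35): {"bep":[[96,65,6,73,51,97],68,9],"o":35,"tg":[[45,68,31,14],{"c":35,"f":3,"fg":52}]}
After op 10 (add /tg/1/mx 89): {"bep":[[96,65,6,73,51,97],68,9],"o":35,"tg":[[45,68,31,14],{"c":35,"f":3,"fg":52,"mx":89}]}
After op 11 (remove /tg/0/1): {"bep":[[96,65,6,73,51,97],68,9],"o":35,"tg":[[45,31,14],{"c":35,"f":3,"fg":52,"mx":89}]}
After op 12 (replace /tg/0 22): {"bep":[[96,65,6,73,51,97],68,9],"o":35,"tg":[22,{"c":35,"f":3,"fg":52,"mx":89}]}
After op 13 (remove /bep/0/2): {"bep":[[96,65,73,51,97],68,9],"o":35,"tg":[22,{"c":35,"f":3,"fg":52,"mx":89}]}
After op 14 (replace /bep/0/0 0): {"bep":[[0,65,73,51,97],68,9],"o":35,"tg":[22,{"c":35,"f":3,"fg":52,"mx":89}]}
After op 15 (replace /bep/2 94): {"bep":[[0,65,73,51,97],68,94],"o":35,"tg":[22,{"c":35,"f":3,"fg":52,"mx":89}]}
After op 16 (replace /bep/0/2 17): {"bep":[[0,65,17,51,97],68,94],"o":35,"tg":[22,{"c":35,"f":3,"fg":52,"mx":89}]}
After op 17 (replace /tg/1/f 98): {"bep":[[0,65,17,51,97],68,94],"o":35,"tg":[22,{"c":35,"f":98,"fg":52,"mx":89}]}
After op 18 (add /tg/1/c 86): {"bep":[[0,65,17,51,97],68,94],"o":35,"tg":[22,{"c":86,"f":98,"fg":52,"mx":89}]}
After op 19 (add /tg/1/ge 8): {"bep":[[0,65,17,51,97],68,94],"o":35,"tg":[22,{"c":86,"f":98,"fg":52,"ge":8,"mx":89}]}
After op 20 (add /tg/1/jdr 31): {"bep":[[0,65,17,51,97],68,94],"o":35,"tg":[22,{"c":86,"f":98,"fg":52,"ge":8,"jdr":31,"mx":89}]}
After op 21 (replace /bep/0/1 69): {"bep":[[0,69,17,51,97],68,94],"o":35,"tg":[22,{"c":86,"f":98,"fg":52,"ge":8,"jdr":31,"mx":89}]}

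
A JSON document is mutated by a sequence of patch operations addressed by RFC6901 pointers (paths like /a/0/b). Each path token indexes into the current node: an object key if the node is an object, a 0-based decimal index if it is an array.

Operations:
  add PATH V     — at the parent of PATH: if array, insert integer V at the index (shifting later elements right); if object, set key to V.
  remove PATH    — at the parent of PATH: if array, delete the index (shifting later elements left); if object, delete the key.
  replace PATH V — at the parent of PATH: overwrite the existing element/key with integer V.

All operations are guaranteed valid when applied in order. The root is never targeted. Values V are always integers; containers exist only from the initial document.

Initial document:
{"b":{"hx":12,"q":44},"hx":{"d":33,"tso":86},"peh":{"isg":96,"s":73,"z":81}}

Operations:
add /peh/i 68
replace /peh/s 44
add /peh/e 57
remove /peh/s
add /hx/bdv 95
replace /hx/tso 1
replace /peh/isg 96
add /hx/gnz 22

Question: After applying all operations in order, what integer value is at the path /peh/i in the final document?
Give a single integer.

Answer: 68

Derivation:
After op 1 (add /peh/i 68): {"b":{"hx":12,"q":44},"hx":{"d":33,"tso":86},"peh":{"i":68,"isg":96,"s":73,"z":81}}
After op 2 (replace /peh/s 44): {"b":{"hx":12,"q":44},"hx":{"d":33,"tso":86},"peh":{"i":68,"isg":96,"s":44,"z":81}}
After op 3 (add /peh/e 57): {"b":{"hx":12,"q":44},"hx":{"d":33,"tso":86},"peh":{"e":57,"i":68,"isg":96,"s":44,"z":81}}
After op 4 (remove /peh/s): {"b":{"hx":12,"q":44},"hx":{"d":33,"tso":86},"peh":{"e":57,"i":68,"isg":96,"z":81}}
After op 5 (add /hx/bdv 95): {"b":{"hx":12,"q":44},"hx":{"bdv":95,"d":33,"tso":86},"peh":{"e":57,"i":68,"isg":96,"z":81}}
After op 6 (replace /hx/tso 1): {"b":{"hx":12,"q":44},"hx":{"bdv":95,"d":33,"tso":1},"peh":{"e":57,"i":68,"isg":96,"z":81}}
After op 7 (replace /peh/isg 96): {"b":{"hx":12,"q":44},"hx":{"bdv":95,"d":33,"tso":1},"peh":{"e":57,"i":68,"isg":96,"z":81}}
After op 8 (add /hx/gnz 22): {"b":{"hx":12,"q":44},"hx":{"bdv":95,"d":33,"gnz":22,"tso":1},"peh":{"e":57,"i":68,"isg":96,"z":81}}
Value at /peh/i: 68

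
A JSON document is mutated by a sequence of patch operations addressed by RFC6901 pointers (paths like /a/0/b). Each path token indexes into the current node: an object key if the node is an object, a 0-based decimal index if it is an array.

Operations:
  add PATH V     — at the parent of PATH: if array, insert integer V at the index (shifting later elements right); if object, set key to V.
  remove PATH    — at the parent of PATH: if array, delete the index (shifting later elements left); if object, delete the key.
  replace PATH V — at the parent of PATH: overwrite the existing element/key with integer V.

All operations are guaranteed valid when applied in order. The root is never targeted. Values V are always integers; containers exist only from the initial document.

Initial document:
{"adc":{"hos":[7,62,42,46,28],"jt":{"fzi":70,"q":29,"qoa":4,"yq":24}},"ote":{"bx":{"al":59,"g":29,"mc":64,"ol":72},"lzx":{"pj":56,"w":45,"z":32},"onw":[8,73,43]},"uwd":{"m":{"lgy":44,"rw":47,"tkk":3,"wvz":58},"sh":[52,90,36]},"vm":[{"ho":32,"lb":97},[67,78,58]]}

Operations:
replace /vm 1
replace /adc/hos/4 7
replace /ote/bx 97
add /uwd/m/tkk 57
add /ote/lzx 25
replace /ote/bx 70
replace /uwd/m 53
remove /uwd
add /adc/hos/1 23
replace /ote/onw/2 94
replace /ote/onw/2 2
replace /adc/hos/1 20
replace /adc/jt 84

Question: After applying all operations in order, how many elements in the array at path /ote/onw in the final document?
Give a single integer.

Answer: 3

Derivation:
After op 1 (replace /vm 1): {"adc":{"hos":[7,62,42,46,28],"jt":{"fzi":70,"q":29,"qoa":4,"yq":24}},"ote":{"bx":{"al":59,"g":29,"mc":64,"ol":72},"lzx":{"pj":56,"w":45,"z":32},"onw":[8,73,43]},"uwd":{"m":{"lgy":44,"rw":47,"tkk":3,"wvz":58},"sh":[52,90,36]},"vm":1}
After op 2 (replace /adc/hos/4 7): {"adc":{"hos":[7,62,42,46,7],"jt":{"fzi":70,"q":29,"qoa":4,"yq":24}},"ote":{"bx":{"al":59,"g":29,"mc":64,"ol":72},"lzx":{"pj":56,"w":45,"z":32},"onw":[8,73,43]},"uwd":{"m":{"lgy":44,"rw":47,"tkk":3,"wvz":58},"sh":[52,90,36]},"vm":1}
After op 3 (replace /ote/bx 97): {"adc":{"hos":[7,62,42,46,7],"jt":{"fzi":70,"q":29,"qoa":4,"yq":24}},"ote":{"bx":97,"lzx":{"pj":56,"w":45,"z":32},"onw":[8,73,43]},"uwd":{"m":{"lgy":44,"rw":47,"tkk":3,"wvz":58},"sh":[52,90,36]},"vm":1}
After op 4 (add /uwd/m/tkk 57): {"adc":{"hos":[7,62,42,46,7],"jt":{"fzi":70,"q":29,"qoa":4,"yq":24}},"ote":{"bx":97,"lzx":{"pj":56,"w":45,"z":32},"onw":[8,73,43]},"uwd":{"m":{"lgy":44,"rw":47,"tkk":57,"wvz":58},"sh":[52,90,36]},"vm":1}
After op 5 (add /ote/lzx 25): {"adc":{"hos":[7,62,42,46,7],"jt":{"fzi":70,"q":29,"qoa":4,"yq":24}},"ote":{"bx":97,"lzx":25,"onw":[8,73,43]},"uwd":{"m":{"lgy":44,"rw":47,"tkk":57,"wvz":58},"sh":[52,90,36]},"vm":1}
After op 6 (replace /ote/bx 70): {"adc":{"hos":[7,62,42,46,7],"jt":{"fzi":70,"q":29,"qoa":4,"yq":24}},"ote":{"bx":70,"lzx":25,"onw":[8,73,43]},"uwd":{"m":{"lgy":44,"rw":47,"tkk":57,"wvz":58},"sh":[52,90,36]},"vm":1}
After op 7 (replace /uwd/m 53): {"adc":{"hos":[7,62,42,46,7],"jt":{"fzi":70,"q":29,"qoa":4,"yq":24}},"ote":{"bx":70,"lzx":25,"onw":[8,73,43]},"uwd":{"m":53,"sh":[52,90,36]},"vm":1}
After op 8 (remove /uwd): {"adc":{"hos":[7,62,42,46,7],"jt":{"fzi":70,"q":29,"qoa":4,"yq":24}},"ote":{"bx":70,"lzx":25,"onw":[8,73,43]},"vm":1}
After op 9 (add /adc/hos/1 23): {"adc":{"hos":[7,23,62,42,46,7],"jt":{"fzi":70,"q":29,"qoa":4,"yq":24}},"ote":{"bx":70,"lzx":25,"onw":[8,73,43]},"vm":1}
After op 10 (replace /ote/onw/2 94): {"adc":{"hos":[7,23,62,42,46,7],"jt":{"fzi":70,"q":29,"qoa":4,"yq":24}},"ote":{"bx":70,"lzx":25,"onw":[8,73,94]},"vm":1}
After op 11 (replace /ote/onw/2 2): {"adc":{"hos":[7,23,62,42,46,7],"jt":{"fzi":70,"q":29,"qoa":4,"yq":24}},"ote":{"bx":70,"lzx":25,"onw":[8,73,2]},"vm":1}
After op 12 (replace /adc/hos/1 20): {"adc":{"hos":[7,20,62,42,46,7],"jt":{"fzi":70,"q":29,"qoa":4,"yq":24}},"ote":{"bx":70,"lzx":25,"onw":[8,73,2]},"vm":1}
After op 13 (replace /adc/jt 84): {"adc":{"hos":[7,20,62,42,46,7],"jt":84},"ote":{"bx":70,"lzx":25,"onw":[8,73,2]},"vm":1}
Size at path /ote/onw: 3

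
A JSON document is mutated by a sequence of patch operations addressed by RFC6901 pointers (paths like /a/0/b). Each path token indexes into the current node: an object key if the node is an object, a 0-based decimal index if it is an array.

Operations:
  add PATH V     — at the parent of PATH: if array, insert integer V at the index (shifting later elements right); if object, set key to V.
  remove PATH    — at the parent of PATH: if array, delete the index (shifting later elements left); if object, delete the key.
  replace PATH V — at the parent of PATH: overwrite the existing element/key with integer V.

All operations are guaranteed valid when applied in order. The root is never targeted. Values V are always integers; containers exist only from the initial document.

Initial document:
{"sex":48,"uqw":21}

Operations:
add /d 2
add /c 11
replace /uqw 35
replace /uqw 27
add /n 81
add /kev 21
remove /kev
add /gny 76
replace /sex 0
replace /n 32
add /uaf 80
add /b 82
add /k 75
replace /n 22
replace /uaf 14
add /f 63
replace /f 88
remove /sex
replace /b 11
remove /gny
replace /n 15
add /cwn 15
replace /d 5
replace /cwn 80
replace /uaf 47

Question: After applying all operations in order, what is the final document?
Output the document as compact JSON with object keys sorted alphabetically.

After op 1 (add /d 2): {"d":2,"sex":48,"uqw":21}
After op 2 (add /c 11): {"c":11,"d":2,"sex":48,"uqw":21}
After op 3 (replace /uqw 35): {"c":11,"d":2,"sex":48,"uqw":35}
After op 4 (replace /uqw 27): {"c":11,"d":2,"sex":48,"uqw":27}
After op 5 (add /n 81): {"c":11,"d":2,"n":81,"sex":48,"uqw":27}
After op 6 (add /kev 21): {"c":11,"d":2,"kev":21,"n":81,"sex":48,"uqw":27}
After op 7 (remove /kev): {"c":11,"d":2,"n":81,"sex":48,"uqw":27}
After op 8 (add /gny 76): {"c":11,"d":2,"gny":76,"n":81,"sex":48,"uqw":27}
After op 9 (replace /sex 0): {"c":11,"d":2,"gny":76,"n":81,"sex":0,"uqw":27}
After op 10 (replace /n 32): {"c":11,"d":2,"gny":76,"n":32,"sex":0,"uqw":27}
After op 11 (add /uaf 80): {"c":11,"d":2,"gny":76,"n":32,"sex":0,"uaf":80,"uqw":27}
After op 12 (add /b 82): {"b":82,"c":11,"d":2,"gny":76,"n":32,"sex":0,"uaf":80,"uqw":27}
After op 13 (add /k 75): {"b":82,"c":11,"d":2,"gny":76,"k":75,"n":32,"sex":0,"uaf":80,"uqw":27}
After op 14 (replace /n 22): {"b":82,"c":11,"d":2,"gny":76,"k":75,"n":22,"sex":0,"uaf":80,"uqw":27}
After op 15 (replace /uaf 14): {"b":82,"c":11,"d":2,"gny":76,"k":75,"n":22,"sex":0,"uaf":14,"uqw":27}
After op 16 (add /f 63): {"b":82,"c":11,"d":2,"f":63,"gny":76,"k":75,"n":22,"sex":0,"uaf":14,"uqw":27}
After op 17 (replace /f 88): {"b":82,"c":11,"d":2,"f":88,"gny":76,"k":75,"n":22,"sex":0,"uaf":14,"uqw":27}
After op 18 (remove /sex): {"b":82,"c":11,"d":2,"f":88,"gny":76,"k":75,"n":22,"uaf":14,"uqw":27}
After op 19 (replace /b 11): {"b":11,"c":11,"d":2,"f":88,"gny":76,"k":75,"n":22,"uaf":14,"uqw":27}
After op 20 (remove /gny): {"b":11,"c":11,"d":2,"f":88,"k":75,"n":22,"uaf":14,"uqw":27}
After op 21 (replace /n 15): {"b":11,"c":11,"d":2,"f":88,"k":75,"n":15,"uaf":14,"uqw":27}
After op 22 (add /cwn 15): {"b":11,"c":11,"cwn":15,"d":2,"f":88,"k":75,"n":15,"uaf":14,"uqw":27}
After op 23 (replace /d 5): {"b":11,"c":11,"cwn":15,"d":5,"f":88,"k":75,"n":15,"uaf":14,"uqw":27}
After op 24 (replace /cwn 80): {"b":11,"c":11,"cwn":80,"d":5,"f":88,"k":75,"n":15,"uaf":14,"uqw":27}
After op 25 (replace /uaf 47): {"b":11,"c":11,"cwn":80,"d":5,"f":88,"k":75,"n":15,"uaf":47,"uqw":27}

Answer: {"b":11,"c":11,"cwn":80,"d":5,"f":88,"k":75,"n":15,"uaf":47,"uqw":27}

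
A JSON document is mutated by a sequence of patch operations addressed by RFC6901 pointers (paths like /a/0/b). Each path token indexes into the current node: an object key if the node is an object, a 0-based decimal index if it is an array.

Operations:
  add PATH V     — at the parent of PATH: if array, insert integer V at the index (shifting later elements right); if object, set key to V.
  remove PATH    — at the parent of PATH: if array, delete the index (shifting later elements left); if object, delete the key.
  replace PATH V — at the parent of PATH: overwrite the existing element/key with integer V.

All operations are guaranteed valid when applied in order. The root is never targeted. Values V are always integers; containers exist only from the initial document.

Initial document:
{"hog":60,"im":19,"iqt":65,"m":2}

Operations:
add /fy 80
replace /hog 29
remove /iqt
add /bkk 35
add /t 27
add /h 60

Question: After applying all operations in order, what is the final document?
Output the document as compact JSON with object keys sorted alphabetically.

After op 1 (add /fy 80): {"fy":80,"hog":60,"im":19,"iqt":65,"m":2}
After op 2 (replace /hog 29): {"fy":80,"hog":29,"im":19,"iqt":65,"m":2}
After op 3 (remove /iqt): {"fy":80,"hog":29,"im":19,"m":2}
After op 4 (add /bkk 35): {"bkk":35,"fy":80,"hog":29,"im":19,"m":2}
After op 5 (add /t 27): {"bkk":35,"fy":80,"hog":29,"im":19,"m":2,"t":27}
After op 6 (add /h 60): {"bkk":35,"fy":80,"h":60,"hog":29,"im":19,"m":2,"t":27}

Answer: {"bkk":35,"fy":80,"h":60,"hog":29,"im":19,"m":2,"t":27}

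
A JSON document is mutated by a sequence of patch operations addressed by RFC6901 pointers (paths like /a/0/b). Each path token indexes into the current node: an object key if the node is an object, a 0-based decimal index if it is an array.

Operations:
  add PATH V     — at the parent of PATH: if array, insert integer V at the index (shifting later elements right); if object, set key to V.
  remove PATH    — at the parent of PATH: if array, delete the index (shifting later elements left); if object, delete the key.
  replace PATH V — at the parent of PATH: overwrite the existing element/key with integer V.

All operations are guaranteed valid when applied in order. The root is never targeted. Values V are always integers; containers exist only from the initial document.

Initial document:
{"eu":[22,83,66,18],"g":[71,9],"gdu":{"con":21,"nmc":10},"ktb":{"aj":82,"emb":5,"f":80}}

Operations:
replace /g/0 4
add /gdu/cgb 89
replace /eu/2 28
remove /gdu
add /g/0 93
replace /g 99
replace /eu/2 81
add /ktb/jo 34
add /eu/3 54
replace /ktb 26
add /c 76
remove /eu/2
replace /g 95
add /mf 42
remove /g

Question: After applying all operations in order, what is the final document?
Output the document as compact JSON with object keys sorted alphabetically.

After op 1 (replace /g/0 4): {"eu":[22,83,66,18],"g":[4,9],"gdu":{"con":21,"nmc":10},"ktb":{"aj":82,"emb":5,"f":80}}
After op 2 (add /gdu/cgb 89): {"eu":[22,83,66,18],"g":[4,9],"gdu":{"cgb":89,"con":21,"nmc":10},"ktb":{"aj":82,"emb":5,"f":80}}
After op 3 (replace /eu/2 28): {"eu":[22,83,28,18],"g":[4,9],"gdu":{"cgb":89,"con":21,"nmc":10},"ktb":{"aj":82,"emb":5,"f":80}}
After op 4 (remove /gdu): {"eu":[22,83,28,18],"g":[4,9],"ktb":{"aj":82,"emb":5,"f":80}}
After op 5 (add /g/0 93): {"eu":[22,83,28,18],"g":[93,4,9],"ktb":{"aj":82,"emb":5,"f":80}}
After op 6 (replace /g 99): {"eu":[22,83,28,18],"g":99,"ktb":{"aj":82,"emb":5,"f":80}}
After op 7 (replace /eu/2 81): {"eu":[22,83,81,18],"g":99,"ktb":{"aj":82,"emb":5,"f":80}}
After op 8 (add /ktb/jo 34): {"eu":[22,83,81,18],"g":99,"ktb":{"aj":82,"emb":5,"f":80,"jo":34}}
After op 9 (add /eu/3 54): {"eu":[22,83,81,54,18],"g":99,"ktb":{"aj":82,"emb":5,"f":80,"jo":34}}
After op 10 (replace /ktb 26): {"eu":[22,83,81,54,18],"g":99,"ktb":26}
After op 11 (add /c 76): {"c":76,"eu":[22,83,81,54,18],"g":99,"ktb":26}
After op 12 (remove /eu/2): {"c":76,"eu":[22,83,54,18],"g":99,"ktb":26}
After op 13 (replace /g 95): {"c":76,"eu":[22,83,54,18],"g":95,"ktb":26}
After op 14 (add /mf 42): {"c":76,"eu":[22,83,54,18],"g":95,"ktb":26,"mf":42}
After op 15 (remove /g): {"c":76,"eu":[22,83,54,18],"ktb":26,"mf":42}

Answer: {"c":76,"eu":[22,83,54,18],"ktb":26,"mf":42}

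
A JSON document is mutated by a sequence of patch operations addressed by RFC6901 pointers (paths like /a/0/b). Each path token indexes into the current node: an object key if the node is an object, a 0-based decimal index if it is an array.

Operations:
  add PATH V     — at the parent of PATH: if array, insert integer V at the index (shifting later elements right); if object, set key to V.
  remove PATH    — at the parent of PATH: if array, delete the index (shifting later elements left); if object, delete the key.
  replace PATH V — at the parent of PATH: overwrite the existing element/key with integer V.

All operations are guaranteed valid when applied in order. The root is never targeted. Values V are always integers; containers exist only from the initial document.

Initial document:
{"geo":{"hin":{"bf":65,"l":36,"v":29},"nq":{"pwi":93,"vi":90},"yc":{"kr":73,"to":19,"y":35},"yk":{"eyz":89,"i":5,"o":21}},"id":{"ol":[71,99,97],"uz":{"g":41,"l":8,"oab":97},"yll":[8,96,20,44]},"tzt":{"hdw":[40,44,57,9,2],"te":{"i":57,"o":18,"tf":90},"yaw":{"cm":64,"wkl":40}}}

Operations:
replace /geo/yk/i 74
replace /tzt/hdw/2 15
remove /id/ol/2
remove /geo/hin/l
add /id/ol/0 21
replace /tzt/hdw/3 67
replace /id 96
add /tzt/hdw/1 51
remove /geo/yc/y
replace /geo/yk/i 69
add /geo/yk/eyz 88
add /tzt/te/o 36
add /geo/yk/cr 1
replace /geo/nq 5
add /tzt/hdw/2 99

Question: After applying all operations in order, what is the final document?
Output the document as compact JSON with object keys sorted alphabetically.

After op 1 (replace /geo/yk/i 74): {"geo":{"hin":{"bf":65,"l":36,"v":29},"nq":{"pwi":93,"vi":90},"yc":{"kr":73,"to":19,"y":35},"yk":{"eyz":89,"i":74,"o":21}},"id":{"ol":[71,99,97],"uz":{"g":41,"l":8,"oab":97},"yll":[8,96,20,44]},"tzt":{"hdw":[40,44,57,9,2],"te":{"i":57,"o":18,"tf":90},"yaw":{"cm":64,"wkl":40}}}
After op 2 (replace /tzt/hdw/2 15): {"geo":{"hin":{"bf":65,"l":36,"v":29},"nq":{"pwi":93,"vi":90},"yc":{"kr":73,"to":19,"y":35},"yk":{"eyz":89,"i":74,"o":21}},"id":{"ol":[71,99,97],"uz":{"g":41,"l":8,"oab":97},"yll":[8,96,20,44]},"tzt":{"hdw":[40,44,15,9,2],"te":{"i":57,"o":18,"tf":90},"yaw":{"cm":64,"wkl":40}}}
After op 3 (remove /id/ol/2): {"geo":{"hin":{"bf":65,"l":36,"v":29},"nq":{"pwi":93,"vi":90},"yc":{"kr":73,"to":19,"y":35},"yk":{"eyz":89,"i":74,"o":21}},"id":{"ol":[71,99],"uz":{"g":41,"l":8,"oab":97},"yll":[8,96,20,44]},"tzt":{"hdw":[40,44,15,9,2],"te":{"i":57,"o":18,"tf":90},"yaw":{"cm":64,"wkl":40}}}
After op 4 (remove /geo/hin/l): {"geo":{"hin":{"bf":65,"v":29},"nq":{"pwi":93,"vi":90},"yc":{"kr":73,"to":19,"y":35},"yk":{"eyz":89,"i":74,"o":21}},"id":{"ol":[71,99],"uz":{"g":41,"l":8,"oab":97},"yll":[8,96,20,44]},"tzt":{"hdw":[40,44,15,9,2],"te":{"i":57,"o":18,"tf":90},"yaw":{"cm":64,"wkl":40}}}
After op 5 (add /id/ol/0 21): {"geo":{"hin":{"bf":65,"v":29},"nq":{"pwi":93,"vi":90},"yc":{"kr":73,"to":19,"y":35},"yk":{"eyz":89,"i":74,"o":21}},"id":{"ol":[21,71,99],"uz":{"g":41,"l":8,"oab":97},"yll":[8,96,20,44]},"tzt":{"hdw":[40,44,15,9,2],"te":{"i":57,"o":18,"tf":90},"yaw":{"cm":64,"wkl":40}}}
After op 6 (replace /tzt/hdw/3 67): {"geo":{"hin":{"bf":65,"v":29},"nq":{"pwi":93,"vi":90},"yc":{"kr":73,"to":19,"y":35},"yk":{"eyz":89,"i":74,"o":21}},"id":{"ol":[21,71,99],"uz":{"g":41,"l":8,"oab":97},"yll":[8,96,20,44]},"tzt":{"hdw":[40,44,15,67,2],"te":{"i":57,"o":18,"tf":90},"yaw":{"cm":64,"wkl":40}}}
After op 7 (replace /id 96): {"geo":{"hin":{"bf":65,"v":29},"nq":{"pwi":93,"vi":90},"yc":{"kr":73,"to":19,"y":35},"yk":{"eyz":89,"i":74,"o":21}},"id":96,"tzt":{"hdw":[40,44,15,67,2],"te":{"i":57,"o":18,"tf":90},"yaw":{"cm":64,"wkl":40}}}
After op 8 (add /tzt/hdw/1 51): {"geo":{"hin":{"bf":65,"v":29},"nq":{"pwi":93,"vi":90},"yc":{"kr":73,"to":19,"y":35},"yk":{"eyz":89,"i":74,"o":21}},"id":96,"tzt":{"hdw":[40,51,44,15,67,2],"te":{"i":57,"o":18,"tf":90},"yaw":{"cm":64,"wkl":40}}}
After op 9 (remove /geo/yc/y): {"geo":{"hin":{"bf":65,"v":29},"nq":{"pwi":93,"vi":90},"yc":{"kr":73,"to":19},"yk":{"eyz":89,"i":74,"o":21}},"id":96,"tzt":{"hdw":[40,51,44,15,67,2],"te":{"i":57,"o":18,"tf":90},"yaw":{"cm":64,"wkl":40}}}
After op 10 (replace /geo/yk/i 69): {"geo":{"hin":{"bf":65,"v":29},"nq":{"pwi":93,"vi":90},"yc":{"kr":73,"to":19},"yk":{"eyz":89,"i":69,"o":21}},"id":96,"tzt":{"hdw":[40,51,44,15,67,2],"te":{"i":57,"o":18,"tf":90},"yaw":{"cm":64,"wkl":40}}}
After op 11 (add /geo/yk/eyz 88): {"geo":{"hin":{"bf":65,"v":29},"nq":{"pwi":93,"vi":90},"yc":{"kr":73,"to":19},"yk":{"eyz":88,"i":69,"o":21}},"id":96,"tzt":{"hdw":[40,51,44,15,67,2],"te":{"i":57,"o":18,"tf":90},"yaw":{"cm":64,"wkl":40}}}
After op 12 (add /tzt/te/o 36): {"geo":{"hin":{"bf":65,"v":29},"nq":{"pwi":93,"vi":90},"yc":{"kr":73,"to":19},"yk":{"eyz":88,"i":69,"o":21}},"id":96,"tzt":{"hdw":[40,51,44,15,67,2],"te":{"i":57,"o":36,"tf":90},"yaw":{"cm":64,"wkl":40}}}
After op 13 (add /geo/yk/cr 1): {"geo":{"hin":{"bf":65,"v":29},"nq":{"pwi":93,"vi":90},"yc":{"kr":73,"to":19},"yk":{"cr":1,"eyz":88,"i":69,"o":21}},"id":96,"tzt":{"hdw":[40,51,44,15,67,2],"te":{"i":57,"o":36,"tf":90},"yaw":{"cm":64,"wkl":40}}}
After op 14 (replace /geo/nq 5): {"geo":{"hin":{"bf":65,"v":29},"nq":5,"yc":{"kr":73,"to":19},"yk":{"cr":1,"eyz":88,"i":69,"o":21}},"id":96,"tzt":{"hdw":[40,51,44,15,67,2],"te":{"i":57,"o":36,"tf":90},"yaw":{"cm":64,"wkl":40}}}
After op 15 (add /tzt/hdw/2 99): {"geo":{"hin":{"bf":65,"v":29},"nq":5,"yc":{"kr":73,"to":19},"yk":{"cr":1,"eyz":88,"i":69,"o":21}},"id":96,"tzt":{"hdw":[40,51,99,44,15,67,2],"te":{"i":57,"o":36,"tf":90},"yaw":{"cm":64,"wkl":40}}}

Answer: {"geo":{"hin":{"bf":65,"v":29},"nq":5,"yc":{"kr":73,"to":19},"yk":{"cr":1,"eyz":88,"i":69,"o":21}},"id":96,"tzt":{"hdw":[40,51,99,44,15,67,2],"te":{"i":57,"o":36,"tf":90},"yaw":{"cm":64,"wkl":40}}}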